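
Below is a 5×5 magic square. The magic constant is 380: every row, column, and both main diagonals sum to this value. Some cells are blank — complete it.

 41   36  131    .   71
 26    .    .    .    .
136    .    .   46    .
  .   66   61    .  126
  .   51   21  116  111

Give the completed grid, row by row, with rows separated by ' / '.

Row 1 needs 380; the known cells sum to 279, so (1,4) = 101.
Row 5: 51 + 21 + 116 + 111 + ? = 380, so (5,1) = 81.
Column 1 needs 380; the known cells sum to 284, so (4,1) = 96.
The remaining cell in row 4 is (4,4) = 380 − 349 = 31.
Using column 4: 101 + 46 + 31 + 116 + ? → (2,4) = 380 − 294 = 86.
From anti-diagonal, 380 − (71 + 86 + 66 + 81) gives (3,3) = 76.
Column 3 needs 380; the known cells sum to 289, so (2,3) = 91.
Main diagonal: 41 + 76 + 31 + 111 + ? = 380, so (2,2) = 121.
From row 2, 380 − (26 + 121 + 91 + 86) gives (2,5) = 56.
Column 2 must total 380; the given cells sum to 274, so (3,2) = 106.
From column 5, 380 − (71 + 56 + 126 + 111) gives (3,5) = 16.

41 36 131 101 71 / 26 121 91 86 56 / 136 106 76 46 16 / 96 66 61 31 126 / 81 51 21 116 111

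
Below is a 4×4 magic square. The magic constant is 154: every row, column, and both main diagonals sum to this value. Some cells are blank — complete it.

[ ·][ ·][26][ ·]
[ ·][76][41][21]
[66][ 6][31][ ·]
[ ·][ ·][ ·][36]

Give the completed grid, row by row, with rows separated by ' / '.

Row 2: 76 + 41 + 21 + ? = 154, so (2,1) = 16.
Row 3 needs 154; the known cells sum to 103, so (3,4) = 51.
Column 3: 26 + 41 + 31 + ? = 154, so (4,3) = 56.
Column 4: 21 + 51 + 36 + ? = 154, so (1,4) = 46.
The remaining cell in main diagonal is (1,1) = 154 − 143 = 11.
From anti-diagonal, 154 − (46 + 41 + 6) gives (4,1) = 61.
From row 1, 154 − (11 + 26 + 46) gives (1,2) = 71.
Row 4 needs 154; the known cells sum to 153, so (4,2) = 1.

11 71 26 46 / 16 76 41 21 / 66 6 31 51 / 61 1 56 36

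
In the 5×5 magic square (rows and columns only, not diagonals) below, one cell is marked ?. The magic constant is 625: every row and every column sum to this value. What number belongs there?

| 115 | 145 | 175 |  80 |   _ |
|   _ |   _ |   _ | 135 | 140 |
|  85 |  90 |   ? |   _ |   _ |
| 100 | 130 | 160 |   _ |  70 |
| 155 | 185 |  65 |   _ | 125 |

120

The remaining cell in row 1 is (1,5) = 625 − 515 = 110.
Using row 4: 100 + 130 + 160 + 70 + ? → (4,4) = 625 − 460 = 165.
From row 5, 625 − (155 + 185 + 65 + 125) gives (5,4) = 95.
Column 1 must total 625; the given cells sum to 455, so (2,1) = 170.
Using column 2: 145 + 90 + 130 + 185 + ? → (2,2) = 625 − 550 = 75.
Column 4: 80 + 135 + 165 + 95 + ? = 625, so (3,4) = 150.
Column 5 needs 625; the known cells sum to 445, so (3,5) = 180.
From row 2, 625 − (170 + 75 + 135 + 140) gives (2,3) = 105.
The remaining cell in row 3 is (3,3) = 625 − 505 = 120.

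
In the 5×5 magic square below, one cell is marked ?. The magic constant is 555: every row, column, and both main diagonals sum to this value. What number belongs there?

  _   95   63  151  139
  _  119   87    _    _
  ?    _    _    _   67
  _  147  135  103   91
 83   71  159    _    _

From row 1, 555 − (95 + 63 + 151 + 139) gives (1,1) = 107.
From row 4, 555 − (147 + 135 + 103 + 91) gives (4,1) = 79.
Using column 2: 95 + 119 + 147 + 71 + ? → (3,2) = 555 − 432 = 123.
The remaining cell in column 3 is (3,3) = 555 − 444 = 111.
From main diagonal, 555 − (107 + 119 + 111 + 103) gives (5,5) = 115.
Using anti-diagonal: 139 + 111 + 147 + 83 + ? → (2,4) = 555 − 480 = 75.
Row 5 must total 555; the given cells sum to 428, so (5,4) = 127.
Column 4 needs 555; the known cells sum to 456, so (3,4) = 99.
Column 5: 139 + 67 + 91 + 115 + ? = 555, so (2,5) = 143.
Row 2: 119 + 87 + 75 + 143 + ? = 555, so (2,1) = 131.
Using row 3: 123 + 111 + 99 + 67 + ? → (3,1) = 555 − 400 = 155.

155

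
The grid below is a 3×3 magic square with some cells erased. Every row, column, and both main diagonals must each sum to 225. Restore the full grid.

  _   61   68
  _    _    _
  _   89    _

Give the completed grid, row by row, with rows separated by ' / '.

96 61 68 / 47 75 103 / 82 89 54

Row 1 must total 225; the given cells sum to 129, so (1,1) = 96.
Column 2: 61 + 89 + ? = 225, so (2,2) = 75.
The remaining cell in main diagonal is (3,3) = 225 − 171 = 54.
Anti-diagonal needs 225; the known cells sum to 143, so (3,1) = 82.
Column 1: 96 + 82 + ? = 225, so (2,1) = 47.
Column 3 must total 225; the given cells sum to 122, so (2,3) = 103.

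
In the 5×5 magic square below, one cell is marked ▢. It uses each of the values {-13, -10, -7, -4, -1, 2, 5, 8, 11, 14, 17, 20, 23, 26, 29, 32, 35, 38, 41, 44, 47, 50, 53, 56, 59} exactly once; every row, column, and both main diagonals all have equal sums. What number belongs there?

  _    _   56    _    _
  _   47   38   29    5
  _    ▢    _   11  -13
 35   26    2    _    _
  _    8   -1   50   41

44

The 25 entries sum to 575, so each line sums to 575/5 = 115.
Row 2: 47 + 38 + 29 + 5 + ? = 115, so (2,1) = -4.
Using row 5: 8 + (-1) + 50 + 41 + ? → (5,1) = 115 − 98 = 17.
Using column 3: 56 + 38 + 2 + (-1) + ? → (3,3) = 115 − 95 = 20.
Anti-diagonal must total 115; the given cells sum to 92, so (1,5) = 23.
Using column 5: 23 + 5 + (-13) + 41 + ? → (4,5) = 115 − 56 = 59.
Using row 4: 35 + 26 + 2 + 59 + ? → (4,4) = 115 − 122 = -7.
Column 4 must total 115; the given cells sum to 83, so (1,4) = 32.
Main diagonal needs 115; the known cells sum to 101, so (1,1) = 14.
Using row 1: 14 + 56 + 32 + 23 + ? → (1,2) = 115 − 125 = -10.
Column 1 must total 115; the given cells sum to 62, so (3,1) = 53.
The remaining cell in column 2 is (3,2) = 115 − 71 = 44.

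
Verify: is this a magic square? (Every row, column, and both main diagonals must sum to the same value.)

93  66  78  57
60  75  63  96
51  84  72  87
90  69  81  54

Row 1: 93 + 66 + 78 + 57 = 294.
Row 2: 60 + 75 + 63 + 96 = 294.
Row 3: 51 + 84 + 72 + 87 = 294.
Row 4: 90 + 69 + 81 + 54 = 294.
Column 1: 93 + 60 + 51 + 90 = 294.
Column 2: 66 + 75 + 84 + 69 = 294.
Column 3: 78 + 63 + 72 + 81 = 294.
Column 4: 57 + 96 + 87 + 54 = 294.
Main diagonal: 93 + 75 + 72 + 54 = 294.
Anti-diagonal: 57 + 63 + 84 + 90 = 294.
All lines sum to 294.

Yes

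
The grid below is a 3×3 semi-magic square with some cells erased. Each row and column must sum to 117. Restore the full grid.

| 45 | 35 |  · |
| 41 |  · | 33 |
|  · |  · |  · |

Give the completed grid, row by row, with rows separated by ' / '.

Row 1: 45 + 35 + ? = 117, so (1,3) = 37.
Row 2 must total 117; the given cells sum to 74, so (2,2) = 43.
From column 1, 117 − (45 + 41) gives (3,1) = 31.
Using column 2: 35 + 43 + ? → (3,2) = 117 − 78 = 39.
Column 3: 37 + 33 + ? = 117, so (3,3) = 47.

45 35 37 / 41 43 33 / 31 39 47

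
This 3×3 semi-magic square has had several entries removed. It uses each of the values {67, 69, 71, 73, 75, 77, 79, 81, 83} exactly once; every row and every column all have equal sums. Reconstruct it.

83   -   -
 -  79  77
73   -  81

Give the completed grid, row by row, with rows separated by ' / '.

The 9 entries sum to 675, so each line sums to 675/3 = 225.
Row 2 must total 225; the given cells sum to 156, so (2,1) = 69.
Row 3: 73 + 81 + ? = 225, so (3,2) = 71.
Column 2 needs 225; the known cells sum to 150, so (1,2) = 75.
Using column 3: 77 + 81 + ? → (1,3) = 225 − 158 = 67.

83 75 67 / 69 79 77 / 73 71 81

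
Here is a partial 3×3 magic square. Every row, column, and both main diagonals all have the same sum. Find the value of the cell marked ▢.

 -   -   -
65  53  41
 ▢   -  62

Row 2 is complete and sums to 159; that is the magic constant.
Using column 3: 41 + 62 + ? → (1,3) = 159 − 103 = 56.
Main diagonal needs 159; the known cells sum to 115, so (1,1) = 44.
Anti-diagonal must total 159; the given cells sum to 109, so (3,1) = 50.

50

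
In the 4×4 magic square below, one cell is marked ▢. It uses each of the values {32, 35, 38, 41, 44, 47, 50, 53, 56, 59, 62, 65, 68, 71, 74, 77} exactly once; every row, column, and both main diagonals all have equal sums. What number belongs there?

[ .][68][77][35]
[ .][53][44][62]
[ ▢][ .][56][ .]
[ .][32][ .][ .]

47

The 16 entries sum to 872, so each line sums to 872/4 = 218.
The remaining cell in row 1 is (1,1) = 218 − 180 = 38.
Row 2: 53 + 44 + 62 + ? = 218, so (2,1) = 59.
Column 2 needs 218; the known cells sum to 153, so (3,2) = 65.
Column 3 needs 218; the known cells sum to 177, so (4,3) = 41.
Main diagonal: 38 + 53 + 56 + ? = 218, so (4,4) = 71.
Using anti-diagonal: 35 + 44 + 65 + ? → (4,1) = 218 − 144 = 74.
Column 1 must total 218; the given cells sum to 171, so (3,1) = 47.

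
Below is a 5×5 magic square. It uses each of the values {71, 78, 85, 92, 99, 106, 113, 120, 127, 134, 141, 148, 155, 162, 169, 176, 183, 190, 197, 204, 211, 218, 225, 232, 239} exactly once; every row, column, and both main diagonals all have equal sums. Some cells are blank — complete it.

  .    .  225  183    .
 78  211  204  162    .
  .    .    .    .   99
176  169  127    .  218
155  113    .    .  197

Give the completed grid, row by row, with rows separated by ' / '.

The 25 entries sum to 3875, so each line sums to 3875/5 = 775.
Row 2: 78 + 211 + 204 + 162 + ? = 775, so (2,5) = 120.
Using row 4: 176 + 169 + 127 + 218 + ? → (4,4) = 775 − 690 = 85.
The remaining cell in column 5 is (1,5) = 775 − 634 = 141.
The remaining cell in anti-diagonal is (3,3) = 775 − 627 = 148.
Column 3 must total 775; the given cells sum to 704, so (5,3) = 71.
Main diagonal needs 775; the known cells sum to 641, so (1,1) = 134.
Using row 1: 134 + 225 + 183 + 141 + ? → (1,2) = 775 − 683 = 92.
Row 5 must total 775; the given cells sum to 536, so (5,4) = 239.
Column 1 must total 775; the given cells sum to 543, so (3,1) = 232.
Column 2: 92 + 211 + 169 + 113 + ? = 775, so (3,2) = 190.
Column 4 must total 775; the given cells sum to 669, so (3,4) = 106.

134 92 225 183 141 / 78 211 204 162 120 / 232 190 148 106 99 / 176 169 127 85 218 / 155 113 71 239 197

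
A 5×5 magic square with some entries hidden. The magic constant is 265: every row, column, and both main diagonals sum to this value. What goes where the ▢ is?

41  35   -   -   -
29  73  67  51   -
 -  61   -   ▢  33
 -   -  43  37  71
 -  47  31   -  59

39

Row 2 needs 265; the known cells sum to 220, so (2,5) = 45.
The remaining cell in column 2 is (4,2) = 265 − 216 = 49.
Column 5: 45 + 33 + 71 + 59 + ? = 265, so (1,5) = 57.
Main diagonal must total 265; the given cells sum to 210, so (3,3) = 55.
Anti-diagonal needs 265; the known cells sum to 212, so (5,1) = 53.
Row 4 needs 265; the known cells sum to 200, so (4,1) = 65.
Using row 5: 53 + 47 + 31 + 59 + ? → (5,4) = 265 − 190 = 75.
From column 1, 265 − (41 + 29 + 65 + 53) gives (3,1) = 77.
Column 3 needs 265; the known cells sum to 196, so (1,3) = 69.
The remaining cell in row 1 is (1,4) = 265 − 202 = 63.
From row 3, 265 − (77 + 61 + 55 + 33) gives (3,4) = 39.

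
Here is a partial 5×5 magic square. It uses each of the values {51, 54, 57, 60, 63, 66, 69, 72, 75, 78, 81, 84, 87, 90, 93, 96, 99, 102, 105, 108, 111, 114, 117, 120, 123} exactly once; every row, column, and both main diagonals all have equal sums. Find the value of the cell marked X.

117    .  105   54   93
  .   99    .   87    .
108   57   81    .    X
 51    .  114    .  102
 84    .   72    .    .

The 25 entries sum to 2175, so each line sums to 2175/5 = 435.
The remaining cell in row 1 is (1,2) = 435 − 369 = 66.
Using column 1: 117 + 108 + 51 + 84 + ? → (2,1) = 435 − 360 = 75.
Column 3 needs 435; the known cells sum to 372, so (2,3) = 63.
Anti-diagonal needs 435; the known cells sum to 345, so (4,2) = 90.
Row 2 needs 435; the known cells sum to 324, so (2,5) = 111.
Using row 4: 51 + 90 + 114 + 102 + ? → (4,4) = 435 − 357 = 78.
From column 2, 435 − (66 + 99 + 57 + 90) gives (5,2) = 123.
Using main diagonal: 117 + 99 + 81 + 78 + ? → (5,5) = 435 − 375 = 60.
Row 5 must total 435; the given cells sum to 339, so (5,4) = 96.
From column 4, 435 − (54 + 87 + 78 + 96) gives (3,4) = 120.
The remaining cell in column 5 is (3,5) = 435 − 366 = 69.

69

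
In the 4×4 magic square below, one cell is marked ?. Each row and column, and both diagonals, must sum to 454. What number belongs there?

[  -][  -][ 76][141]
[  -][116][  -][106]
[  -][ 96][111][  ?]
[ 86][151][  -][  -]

Column 2: 116 + 96 + 151 + ? = 454, so (1,2) = 91.
Anti-diagonal must total 454; the given cells sum to 323, so (2,3) = 131.
Row 1 needs 454; the known cells sum to 308, so (1,1) = 146.
The remaining cell in row 2 is (2,1) = 454 − 353 = 101.
Column 1 must total 454; the given cells sum to 333, so (3,1) = 121.
Column 3: 76 + 131 + 111 + ? = 454, so (4,3) = 136.
Using main diagonal: 146 + 116 + 111 + ? → (4,4) = 454 − 373 = 81.
Row 3: 121 + 96 + 111 + ? = 454, so (3,4) = 126.

126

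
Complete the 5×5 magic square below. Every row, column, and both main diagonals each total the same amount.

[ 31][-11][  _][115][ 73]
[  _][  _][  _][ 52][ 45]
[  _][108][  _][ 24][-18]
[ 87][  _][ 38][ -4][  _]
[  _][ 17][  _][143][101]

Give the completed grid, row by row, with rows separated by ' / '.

31 -11 122 115 73 / 3 136 94 52 45 / 150 108 66 24 -18 / 87 80 38 -4 129 / 59 17 10 143 101

Column 4 is already complete: 115 + 52 + 24 + -4 + 143 = 330, so that is the magic constant.
The remaining cell in row 1 is (1,3) = 330 − 208 = 122.
Using column 5: 73 + 45 + (-18) + 101 + ? → (4,5) = 330 − 201 = 129.
Row 4 must total 330; the given cells sum to 250, so (4,2) = 80.
Column 2: -11 + 108 + 80 + 17 + ? = 330, so (2,2) = 136.
Using main diagonal: 31 + 136 + (-4) + 101 + ? → (3,3) = 330 − 264 = 66.
Using anti-diagonal: 73 + 52 + 66 + 80 + ? → (5,1) = 330 − 271 = 59.
Row 3 must total 330; the given cells sum to 180, so (3,1) = 150.
Using row 5: 59 + 17 + 143 + 101 + ? → (5,3) = 330 − 320 = 10.
Column 1 needs 330; the known cells sum to 327, so (2,1) = 3.
Column 3 needs 330; the known cells sum to 236, so (2,3) = 94.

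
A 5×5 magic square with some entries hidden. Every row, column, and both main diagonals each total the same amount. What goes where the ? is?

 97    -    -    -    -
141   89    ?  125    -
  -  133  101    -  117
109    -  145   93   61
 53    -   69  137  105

57

Main diagonal is complete and sums to 485; that is the magic constant.
Using row 4: 109 + 145 + 93 + 61 + ? → (4,2) = 485 − 408 = 77.
From row 5, 485 − (53 + 69 + 137 + 105) gives (5,2) = 121.
Column 1: 97 + 141 + 109 + 53 + ? = 485, so (3,1) = 85.
From column 2, 485 − (89 + 133 + 77 + 121) gives (1,2) = 65.
The remaining cell in anti-diagonal is (1,5) = 485 − 356 = 129.
Row 3 needs 485; the known cells sum to 436, so (3,4) = 49.
Using column 4: 125 + 49 + 93 + 137 + ? → (1,4) = 485 − 404 = 81.
Column 5 must total 485; the given cells sum to 412, so (2,5) = 73.
Row 1 must total 485; the given cells sum to 372, so (1,3) = 113.
The remaining cell in row 2 is (2,3) = 485 − 428 = 57.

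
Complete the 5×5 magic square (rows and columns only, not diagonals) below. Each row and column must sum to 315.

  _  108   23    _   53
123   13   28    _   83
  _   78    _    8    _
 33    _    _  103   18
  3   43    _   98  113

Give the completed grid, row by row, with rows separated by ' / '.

Using row 2: 123 + 13 + 28 + 83 + ? → (2,4) = 315 − 247 = 68.
Using row 5: 3 + 43 + 98 + 113 + ? → (5,3) = 315 − 257 = 58.
Column 2: 108 + 13 + 78 + 43 + ? = 315, so (4,2) = 73.
Using column 4: 68 + 8 + 103 + 98 + ? → (1,4) = 315 − 277 = 38.
Column 5 needs 315; the known cells sum to 267, so (3,5) = 48.
Row 1 needs 315; the known cells sum to 222, so (1,1) = 93.
Row 4 must total 315; the given cells sum to 227, so (4,3) = 88.
Column 1 needs 315; the known cells sum to 252, so (3,1) = 63.
From column 3, 315 − (23 + 28 + 88 + 58) gives (3,3) = 118.

93 108 23 38 53 / 123 13 28 68 83 / 63 78 118 8 48 / 33 73 88 103 18 / 3 43 58 98 113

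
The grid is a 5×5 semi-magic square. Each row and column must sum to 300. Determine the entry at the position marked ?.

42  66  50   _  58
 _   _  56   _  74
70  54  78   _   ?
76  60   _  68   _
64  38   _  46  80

36

Row 1: 42 + 66 + 50 + 58 + ? = 300, so (1,4) = 84.
From row 5, 300 − (64 + 38 + 46 + 80) gives (5,3) = 72.
Using column 1: 42 + 70 + 76 + 64 + ? → (2,1) = 300 − 252 = 48.
Using column 2: 66 + 54 + 60 + 38 + ? → (2,2) = 300 − 218 = 82.
Using column 3: 50 + 56 + 78 + 72 + ? → (4,3) = 300 − 256 = 44.
Row 2: 48 + 82 + 56 + 74 + ? = 300, so (2,4) = 40.
Row 4: 76 + 60 + 44 + 68 + ? = 300, so (4,5) = 52.
Column 4 must total 300; the given cells sum to 238, so (3,4) = 62.
Column 5 must total 300; the given cells sum to 264, so (3,5) = 36.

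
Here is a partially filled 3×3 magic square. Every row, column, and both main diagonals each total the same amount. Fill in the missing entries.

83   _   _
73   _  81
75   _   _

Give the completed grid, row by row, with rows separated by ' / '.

Column 1 is already complete: 83 + 73 + 75 = 231, so that is the magic constant.
The remaining cell in row 2 is (2,2) = 231 − 154 = 77.
The remaining cell in main diagonal is (3,3) = 231 − 160 = 71.
From anti-diagonal, 231 − (77 + 75) gives (1,3) = 79.
Using row 1: 83 + 79 + ? → (1,2) = 231 − 162 = 69.
Row 3: 75 + 71 + ? = 231, so (3,2) = 85.

83 69 79 / 73 77 81 / 75 85 71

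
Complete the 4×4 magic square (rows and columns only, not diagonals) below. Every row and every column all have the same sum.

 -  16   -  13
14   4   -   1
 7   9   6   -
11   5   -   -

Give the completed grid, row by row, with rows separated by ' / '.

Column 2 is already complete: 16 + 4 + 9 + 5 = 34, so that is the magic constant.
The remaining cell in row 2 is (2,3) = 34 − 19 = 15.
From row 3, 34 − (7 + 9 + 6) gives (3,4) = 12.
Using column 1: 14 + 7 + 11 + ? → (1,1) = 34 − 32 = 2.
From column 4, 34 − (13 + 1 + 12) gives (4,4) = 8.
Using row 1: 2 + 16 + 13 + ? → (1,3) = 34 − 31 = 3.
Using row 4: 11 + 5 + 8 + ? → (4,3) = 34 − 24 = 10.

2 16 3 13 / 14 4 15 1 / 7 9 6 12 / 11 5 10 8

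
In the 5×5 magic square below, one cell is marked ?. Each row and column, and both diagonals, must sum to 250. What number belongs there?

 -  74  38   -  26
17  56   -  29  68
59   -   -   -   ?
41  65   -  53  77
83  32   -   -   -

Row 2 needs 250; the known cells sum to 170, so (2,3) = 80.
Row 4: 41 + 65 + 53 + 77 + ? = 250, so (4,3) = 14.
Column 1 needs 250; the known cells sum to 200, so (1,1) = 50.
From column 2, 250 − (74 + 56 + 65 + 32) gives (3,2) = 23.
The remaining cell in anti-diagonal is (3,3) = 250 − 203 = 47.
From row 1, 250 − (50 + 74 + 38 + 26) gives (1,4) = 62.
Column 3 needs 250; the known cells sum to 179, so (5,3) = 71.
Main diagonal: 50 + 56 + 47 + 53 + ? = 250, so (5,5) = 44.
From row 5, 250 − (83 + 32 + 71 + 44) gives (5,4) = 20.
Using column 4: 62 + 29 + 53 + 20 + ? → (3,4) = 250 − 164 = 86.
Using column 5: 26 + 68 + 77 + 44 + ? → (3,5) = 250 − 215 = 35.

35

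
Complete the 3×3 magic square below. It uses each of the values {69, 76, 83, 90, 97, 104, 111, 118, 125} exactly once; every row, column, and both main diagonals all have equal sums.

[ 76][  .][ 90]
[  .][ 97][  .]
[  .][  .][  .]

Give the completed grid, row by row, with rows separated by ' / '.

76 125 90 / 111 97 83 / 104 69 118

The 9 entries sum to 873, so each line sums to 873/3 = 291.
Using row 1: 76 + 90 + ? → (1,2) = 291 − 166 = 125.
The remaining cell in column 2 is (3,2) = 291 − 222 = 69.
From main diagonal, 291 − (76 + 97) gives (3,3) = 118.
Using anti-diagonal: 90 + 97 + ? → (3,1) = 291 − 187 = 104.
Column 1 must total 291; the given cells sum to 180, so (2,1) = 111.
The remaining cell in column 3 is (2,3) = 291 − 208 = 83.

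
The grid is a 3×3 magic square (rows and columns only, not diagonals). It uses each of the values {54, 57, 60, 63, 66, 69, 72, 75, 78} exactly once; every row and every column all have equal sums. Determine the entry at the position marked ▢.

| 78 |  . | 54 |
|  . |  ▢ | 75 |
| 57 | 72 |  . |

60

The 9 entries sum to 594, so each line sums to 594/3 = 198.
Row 1 must total 198; the given cells sum to 132, so (1,2) = 66.
The remaining cell in row 3 is (3,3) = 198 − 129 = 69.
Column 1 must total 198; the given cells sum to 135, so (2,1) = 63.
Column 2: 66 + 72 + ? = 198, so (2,2) = 60.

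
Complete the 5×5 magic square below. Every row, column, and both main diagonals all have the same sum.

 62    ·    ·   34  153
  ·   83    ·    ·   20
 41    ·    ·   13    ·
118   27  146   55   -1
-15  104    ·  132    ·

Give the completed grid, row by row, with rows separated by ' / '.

Row 4 is already complete: 118 + 27 + 146 + 55 + -1 = 345, so that is the magic constant.
The remaining cell in column 1 is (2,1) = 345 − 206 = 139.
Column 4: 34 + 13 + 55 + 132 + ? = 345, so (2,4) = 111.
Anti-diagonal must total 345; the given cells sum to 276, so (3,3) = 69.
Row 2 must total 345; the given cells sum to 353, so (2,3) = -8.
Main diagonal needs 345; the known cells sum to 269, so (5,5) = 76.
Row 5: -15 + 104 + 132 + 76 + ? = 345, so (5,3) = 48.
From column 3, 345 − (-8 + 69 + 146 + 48) gives (1,3) = 90.
Using column 5: 153 + 20 + (-1) + 76 + ? → (3,5) = 345 − 248 = 97.
The remaining cell in row 1 is (1,2) = 345 − 339 = 6.
Row 3: 41 + 69 + 13 + 97 + ? = 345, so (3,2) = 125.

62 6 90 34 153 / 139 83 -8 111 20 / 41 125 69 13 97 / 118 27 146 55 -1 / -15 104 48 132 76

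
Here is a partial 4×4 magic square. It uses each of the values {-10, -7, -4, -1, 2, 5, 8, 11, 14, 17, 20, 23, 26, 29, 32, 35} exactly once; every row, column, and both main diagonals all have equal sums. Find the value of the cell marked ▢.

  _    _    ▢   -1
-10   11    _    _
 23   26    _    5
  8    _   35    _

2

The 16 entries sum to 200, so each line sums to 200/4 = 50.
From row 3, 50 − (23 + 26 + 5) gives (3,3) = -4.
Column 1 must total 50; the given cells sum to 21, so (1,1) = 29.
The remaining cell in main diagonal is (4,4) = 50 − 36 = 14.
The remaining cell in anti-diagonal is (2,3) = 50 − 33 = 17.
From row 2, 50 − (-10 + 11 + 17) gives (2,4) = 32.
Row 4: 8 + 35 + 14 + ? = 50, so (4,2) = -7.
Column 2 must total 50; the given cells sum to 30, so (1,2) = 20.
Column 3 needs 50; the known cells sum to 48, so (1,3) = 2.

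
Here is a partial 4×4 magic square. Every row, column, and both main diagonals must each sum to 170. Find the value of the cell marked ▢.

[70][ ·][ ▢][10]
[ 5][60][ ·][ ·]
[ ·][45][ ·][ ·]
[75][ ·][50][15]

55

From row 4, 170 − (75 + 50 + 15) gives (4,2) = 30.
The remaining cell in column 1 is (3,1) = 170 − 150 = 20.
Column 2 needs 170; the known cells sum to 135, so (1,2) = 35.
Main diagonal: 70 + 60 + 15 + ? = 170, so (3,3) = 25.
Anti-diagonal needs 170; the known cells sum to 130, so (2,3) = 40.
Using row 1: 70 + 35 + 10 + ? → (1,3) = 170 − 115 = 55.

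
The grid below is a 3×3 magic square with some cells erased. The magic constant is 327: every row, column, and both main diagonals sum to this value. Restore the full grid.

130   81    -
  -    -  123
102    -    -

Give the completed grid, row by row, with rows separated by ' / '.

130 81 116 / 95 109 123 / 102 137 88

From row 1, 327 − (130 + 81) gives (1,3) = 116.
Column 1: 130 + 102 + ? = 327, so (2,1) = 95.
The remaining cell in column 3 is (3,3) = 327 − 239 = 88.
Main diagonal needs 327; the known cells sum to 218, so (2,2) = 109.
Using row 3: 102 + 88 + ? → (3,2) = 327 − 190 = 137.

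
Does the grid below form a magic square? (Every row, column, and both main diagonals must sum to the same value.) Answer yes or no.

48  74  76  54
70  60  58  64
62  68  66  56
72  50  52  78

Row 1: 48 + 74 + 76 + 54 = 252.
Row 2: 70 + 60 + 58 + 64 = 252.
Row 3: 62 + 68 + 66 + 56 = 252.
Row 4: 72 + 50 + 52 + 78 = 252.
Column 1: 48 + 70 + 62 + 72 = 252.
Column 2: 74 + 60 + 68 + 50 = 252.
Column 3: 76 + 58 + 66 + 52 = 252.
Column 4: 54 + 64 + 56 + 78 = 252.
Main diagonal: 48 + 60 + 66 + 78 = 252.
Anti-diagonal: 54 + 58 + 68 + 72 = 252.
All lines sum to 252.

Yes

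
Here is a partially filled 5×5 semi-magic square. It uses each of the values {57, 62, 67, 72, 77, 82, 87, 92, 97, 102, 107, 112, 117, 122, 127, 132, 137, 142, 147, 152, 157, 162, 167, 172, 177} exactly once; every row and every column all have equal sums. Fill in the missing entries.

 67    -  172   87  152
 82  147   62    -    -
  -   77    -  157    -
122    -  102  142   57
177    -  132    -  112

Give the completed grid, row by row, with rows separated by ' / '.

67 107 172 87 152 / 82 147 62 127 167 / 137 77 117 157 97 / 122 162 102 142 57 / 177 92 132 72 112

The 25 entries sum to 2925, so each line sums to 2925/5 = 585.
Using row 1: 67 + 172 + 87 + 152 + ? → (1,2) = 585 − 478 = 107.
Using row 4: 122 + 102 + 142 + 57 + ? → (4,2) = 585 − 423 = 162.
Column 1: 67 + 82 + 122 + 177 + ? = 585, so (3,1) = 137.
The remaining cell in column 2 is (5,2) = 585 − 493 = 92.
From column 3, 585 − (172 + 62 + 102 + 132) gives (3,3) = 117.
Row 3 must total 585; the given cells sum to 488, so (3,5) = 97.
The remaining cell in row 5 is (5,4) = 585 − 513 = 72.
Column 4 needs 585; the known cells sum to 458, so (2,4) = 127.
Column 5: 152 + 97 + 57 + 112 + ? = 585, so (2,5) = 167.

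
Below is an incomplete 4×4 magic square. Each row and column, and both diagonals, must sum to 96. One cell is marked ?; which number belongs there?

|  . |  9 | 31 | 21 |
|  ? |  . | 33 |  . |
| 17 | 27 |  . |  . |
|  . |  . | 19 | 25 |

Using row 1: 9 + 31 + 21 + ? → (1,1) = 96 − 61 = 35.
Column 3 needs 96; the known cells sum to 83, so (3,3) = 13.
Main diagonal needs 96; the known cells sum to 73, so (2,2) = 23.
Anti-diagonal needs 96; the known cells sum to 81, so (4,1) = 15.
The remaining cell in row 3 is (3,4) = 96 − 57 = 39.
From row 4, 96 − (15 + 19 + 25) gives (4,2) = 37.
Column 1 needs 96; the known cells sum to 67, so (2,1) = 29.

29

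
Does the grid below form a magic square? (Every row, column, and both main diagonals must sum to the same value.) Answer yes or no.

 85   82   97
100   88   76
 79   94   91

Yes

Row 1: 85 + 82 + 97 = 264.
Row 2: 100 + 88 + 76 = 264.
Row 3: 79 + 94 + 91 = 264.
Column 1: 85 + 100 + 79 = 264.
Column 2: 82 + 88 + 94 = 264.
Column 3: 97 + 76 + 91 = 264.
Main diagonal: 85 + 88 + 91 = 264.
Anti-diagonal: 97 + 88 + 79 = 264.
All lines sum to 264.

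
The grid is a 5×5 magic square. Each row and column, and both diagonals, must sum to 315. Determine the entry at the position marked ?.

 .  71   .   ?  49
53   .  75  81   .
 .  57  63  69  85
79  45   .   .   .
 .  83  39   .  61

The remaining cell in row 3 is (3,1) = 315 − 274 = 41.
From column 2, 315 − (71 + 57 + 45 + 83) gives (2,2) = 59.
Anti-diagonal must total 315; the given cells sum to 238, so (5,1) = 77.
Row 2 needs 315; the known cells sum to 268, so (2,5) = 47.
Row 5: 77 + 83 + 39 + 61 + ? = 315, so (5,4) = 55.
Column 1: 53 + 41 + 79 + 77 + ? = 315, so (1,1) = 65.
Column 5 must total 315; the given cells sum to 242, so (4,5) = 73.
Main diagonal must total 315; the given cells sum to 248, so (4,4) = 67.
The remaining cell in row 4 is (4,3) = 315 − 264 = 51.
Column 3: 75 + 63 + 51 + 39 + ? = 315, so (1,3) = 87.
Column 4: 81 + 69 + 67 + 55 + ? = 315, so (1,4) = 43.

43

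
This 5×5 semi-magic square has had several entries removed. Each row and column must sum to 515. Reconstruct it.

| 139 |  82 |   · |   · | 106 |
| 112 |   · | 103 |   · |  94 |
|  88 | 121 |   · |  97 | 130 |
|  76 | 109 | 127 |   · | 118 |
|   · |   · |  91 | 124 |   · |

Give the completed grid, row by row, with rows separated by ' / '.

Using row 3: 88 + 121 + 97 + 130 + ? → (3,3) = 515 − 436 = 79.
Row 4 must total 515; the given cells sum to 430, so (4,4) = 85.
From column 1, 515 − (139 + 112 + 88 + 76) gives (5,1) = 100.
Column 3: 103 + 79 + 127 + 91 + ? = 515, so (1,3) = 115.
Column 5 needs 515; the known cells sum to 448, so (5,5) = 67.
Using row 1: 139 + 82 + 115 + 106 + ? → (1,4) = 515 − 442 = 73.
Row 5 must total 515; the given cells sum to 382, so (5,2) = 133.
From column 2, 515 − (82 + 121 + 109 + 133) gives (2,2) = 70.
The remaining cell in column 4 is (2,4) = 515 − 379 = 136.

139 82 115 73 106 / 112 70 103 136 94 / 88 121 79 97 130 / 76 109 127 85 118 / 100 133 91 124 67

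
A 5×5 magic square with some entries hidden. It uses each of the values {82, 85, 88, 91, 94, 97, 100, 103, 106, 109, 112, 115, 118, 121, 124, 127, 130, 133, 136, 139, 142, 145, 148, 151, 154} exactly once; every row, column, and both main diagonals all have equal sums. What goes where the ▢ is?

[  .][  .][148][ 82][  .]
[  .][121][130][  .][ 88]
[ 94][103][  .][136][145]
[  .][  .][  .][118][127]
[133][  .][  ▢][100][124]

91

The 25 entries sum to 2950, so each line sums to 2950/5 = 590.
Row 3 needs 590; the known cells sum to 478, so (3,3) = 112.
From column 4, 590 − (82 + 136 + 118 + 100) gives (2,4) = 154.
Column 5: 88 + 145 + 127 + 124 + ? = 590, so (1,5) = 106.
From main diagonal, 590 − (121 + 112 + 118 + 124) gives (1,1) = 115.
Anti-diagonal must total 590; the given cells sum to 505, so (4,2) = 85.
From row 1, 590 − (115 + 148 + 82 + 106) gives (1,2) = 139.
From row 2, 590 − (121 + 130 + 154 + 88) gives (2,1) = 97.
From column 1, 590 − (115 + 97 + 94 + 133) gives (4,1) = 151.
Column 2: 139 + 121 + 103 + 85 + ? = 590, so (5,2) = 142.
Row 4 needs 590; the known cells sum to 481, so (4,3) = 109.
From row 5, 590 − (133 + 142 + 100 + 124) gives (5,3) = 91.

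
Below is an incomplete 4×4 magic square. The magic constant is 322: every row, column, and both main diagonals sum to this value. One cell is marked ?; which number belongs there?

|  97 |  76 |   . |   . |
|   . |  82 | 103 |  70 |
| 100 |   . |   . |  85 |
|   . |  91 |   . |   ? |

79

Using row 2: 82 + 103 + 70 + ? → (2,1) = 322 − 255 = 67.
Column 1 must total 322; the given cells sum to 264, so (4,1) = 58.
Column 2 must total 322; the given cells sum to 249, so (3,2) = 73.
From anti-diagonal, 322 − (103 + 73 + 58) gives (1,4) = 88.
Row 1 needs 322; the known cells sum to 261, so (1,3) = 61.
Row 3 must total 322; the given cells sum to 258, so (3,3) = 64.
The remaining cell in column 3 is (4,3) = 322 − 228 = 94.
The remaining cell in column 4 is (4,4) = 322 − 243 = 79.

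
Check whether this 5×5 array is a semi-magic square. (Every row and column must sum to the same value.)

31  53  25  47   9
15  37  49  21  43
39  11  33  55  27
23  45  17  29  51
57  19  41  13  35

Yes

Row 1: 31 + 53 + 25 + 47 + 9 = 165.
Row 2: 15 + 37 + 49 + 21 + 43 = 165.
Row 3: 39 + 11 + 33 + 55 + 27 = 165.
Row 4: 23 + 45 + 17 + 29 + 51 = 165.
Row 5: 57 + 19 + 41 + 13 + 35 = 165.
Column 1: 31 + 15 + 39 + 23 + 57 = 165.
Column 2: 53 + 37 + 11 + 45 + 19 = 165.
Column 3: 25 + 49 + 33 + 17 + 41 = 165.
Column 4: 47 + 21 + 55 + 29 + 13 = 165.
Column 5: 9 + 43 + 27 + 51 + 35 = 165.
All lines sum to 165.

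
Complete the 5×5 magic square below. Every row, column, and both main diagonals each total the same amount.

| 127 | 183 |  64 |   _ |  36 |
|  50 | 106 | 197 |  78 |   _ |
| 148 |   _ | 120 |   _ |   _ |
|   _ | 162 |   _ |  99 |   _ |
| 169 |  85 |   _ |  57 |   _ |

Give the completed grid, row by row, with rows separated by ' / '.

127 183 64 155 36 / 50 106 197 78 134 / 148 29 120 176 92 / 71 162 43 99 190 / 169 85 141 57 113

Anti-diagonal is already complete: 36 + 78 + 120 + 162 + 169 = 565, so that is the magic constant.
Row 1: 127 + 183 + 64 + 36 + ? = 565, so (1,4) = 155.
From row 2, 565 − (50 + 106 + 197 + 78) gives (2,5) = 134.
From column 1, 565 − (127 + 50 + 148 + 169) gives (4,1) = 71.
From column 2, 565 − (183 + 106 + 162 + 85) gives (3,2) = 29.
Column 4 needs 565; the known cells sum to 389, so (3,4) = 176.
From main diagonal, 565 − (127 + 106 + 120 + 99) gives (5,5) = 113.
The remaining cell in row 3 is (3,5) = 565 − 473 = 92.
The remaining cell in row 5 is (5,3) = 565 − 424 = 141.
Column 3 needs 565; the known cells sum to 522, so (4,3) = 43.
Column 5 must total 565; the given cells sum to 375, so (4,5) = 190.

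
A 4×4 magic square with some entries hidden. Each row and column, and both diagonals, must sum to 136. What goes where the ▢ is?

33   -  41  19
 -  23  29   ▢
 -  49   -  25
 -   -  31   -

Row 1 needs 136; the known cells sum to 93, so (1,2) = 43.
Column 2 must total 136; the given cells sum to 115, so (4,2) = 21.
From column 3, 136 − (41 + 29 + 31) gives (3,3) = 35.
Main diagonal must total 136; the given cells sum to 91, so (4,4) = 45.
The remaining cell in anti-diagonal is (4,1) = 136 − 97 = 39.
Using row 3: 49 + 35 + 25 + ? → (3,1) = 136 − 109 = 27.
From column 1, 136 − (33 + 27 + 39) gives (2,1) = 37.
The remaining cell in column 4 is (2,4) = 136 − 89 = 47.

47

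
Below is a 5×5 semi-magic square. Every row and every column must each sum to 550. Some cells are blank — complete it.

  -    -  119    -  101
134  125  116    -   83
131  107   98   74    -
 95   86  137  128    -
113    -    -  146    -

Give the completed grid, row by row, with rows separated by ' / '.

77 143 119 110 101 / 134 125 116 92 83 / 131 107 98 74 140 / 95 86 137 128 104 / 113 89 80 146 122

Using row 2: 134 + 125 + 116 + 83 + ? → (2,4) = 550 − 458 = 92.
From row 3, 550 − (131 + 107 + 98 + 74) gives (3,5) = 140.
Row 4: 95 + 86 + 137 + 128 + ? = 550, so (4,5) = 104.
Column 1: 134 + 131 + 95 + 113 + ? = 550, so (1,1) = 77.
The remaining cell in column 3 is (5,3) = 550 − 470 = 80.
Column 4: 92 + 74 + 128 + 146 + ? = 550, so (1,4) = 110.
Column 5 must total 550; the given cells sum to 428, so (5,5) = 122.
Row 1 needs 550; the known cells sum to 407, so (1,2) = 143.
Using row 5: 113 + 80 + 146 + 122 + ? → (5,2) = 550 − 461 = 89.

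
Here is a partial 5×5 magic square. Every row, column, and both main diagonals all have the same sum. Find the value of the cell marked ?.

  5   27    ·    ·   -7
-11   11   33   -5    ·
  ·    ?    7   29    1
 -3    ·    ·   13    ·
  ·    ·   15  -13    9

Main diagonal is complete and sums to 45; that is the magic constant.
Using row 2: -11 + 11 + 33 + (-5) + ? → (2,5) = 45 − 28 = 17.
Column 4: -5 + 29 + 13 + (-13) + ? = 45, so (1,4) = 21.
The remaining cell in column 5 is (4,5) = 45 − 20 = 25.
Row 1 needs 45; the known cells sum to 46, so (1,3) = -1.
Column 3 needs 45; the known cells sum to 54, so (4,3) = -9.
The remaining cell in row 4 is (4,2) = 45 − 26 = 19.
Anti-diagonal needs 45; the known cells sum to 14, so (5,1) = 31.
Row 5: 31 + 15 + (-13) + 9 + ? = 45, so (5,2) = 3.
Column 1 must total 45; the given cells sum to 22, so (3,1) = 23.
The remaining cell in column 2 is (3,2) = 45 − 60 = -15.

-15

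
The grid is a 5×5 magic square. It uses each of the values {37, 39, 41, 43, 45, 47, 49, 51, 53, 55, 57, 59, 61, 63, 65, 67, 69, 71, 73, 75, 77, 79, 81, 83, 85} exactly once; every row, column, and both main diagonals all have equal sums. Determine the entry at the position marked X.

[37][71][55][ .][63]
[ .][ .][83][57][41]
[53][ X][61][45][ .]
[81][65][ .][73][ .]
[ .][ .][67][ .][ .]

The 25 entries sum to 1525, so each line sums to 1525/5 = 305.
From row 1, 305 − (37 + 71 + 55 + 63) gives (1,4) = 79.
From column 3, 305 − (55 + 83 + 61 + 67) gives (4,3) = 39.
From column 4, 305 − (79 + 57 + 45 + 73) gives (5,4) = 51.
From anti-diagonal, 305 − (63 + 57 + 61 + 65) gives (5,1) = 59.
Using row 4: 81 + 65 + 39 + 73 + ? → (4,5) = 305 − 258 = 47.
Using column 1: 37 + 53 + 81 + 59 + ? → (2,1) = 305 − 230 = 75.
Row 2 needs 305; the known cells sum to 256, so (2,2) = 49.
Using main diagonal: 37 + 49 + 61 + 73 + ? → (5,5) = 305 − 220 = 85.
Row 5: 59 + 67 + 51 + 85 + ? = 305, so (5,2) = 43.
Column 2 must total 305; the given cells sum to 228, so (3,2) = 77.

77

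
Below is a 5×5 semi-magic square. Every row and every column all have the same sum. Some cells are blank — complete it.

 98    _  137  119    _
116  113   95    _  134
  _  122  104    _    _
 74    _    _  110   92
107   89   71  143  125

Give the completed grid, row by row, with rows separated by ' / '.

98 80 137 119 101 / 116 113 95 77 134 / 140 122 104 86 83 / 74 131 128 110 92 / 107 89 71 143 125

Row 5 is already complete: 107 + 89 + 71 + 143 + 125 = 535, so that is the magic constant.
Using row 2: 116 + 113 + 95 + 134 + ? → (2,4) = 535 − 458 = 77.
The remaining cell in column 1 is (3,1) = 535 − 395 = 140.
Column 3: 137 + 95 + 104 + 71 + ? = 535, so (4,3) = 128.
The remaining cell in column 4 is (3,4) = 535 − 449 = 86.
Using row 3: 140 + 122 + 104 + 86 + ? → (3,5) = 535 − 452 = 83.
Row 4 must total 535; the given cells sum to 404, so (4,2) = 131.
The remaining cell in column 2 is (1,2) = 535 − 455 = 80.
The remaining cell in column 5 is (1,5) = 535 − 434 = 101.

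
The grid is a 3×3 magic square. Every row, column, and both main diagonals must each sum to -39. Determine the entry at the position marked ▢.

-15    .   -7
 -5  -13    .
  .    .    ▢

-11

Row 1 must total -39; the given cells sum to -22, so (1,2) = -17.
Row 2 must total -39; the given cells sum to -18, so (2,3) = -21.
Column 1 needs -39; the known cells sum to -20, so (3,1) = -19.
Column 2 must total -39; the given cells sum to -30, so (3,2) = -9.
Column 3 needs -39; the known cells sum to -28, so (3,3) = -11.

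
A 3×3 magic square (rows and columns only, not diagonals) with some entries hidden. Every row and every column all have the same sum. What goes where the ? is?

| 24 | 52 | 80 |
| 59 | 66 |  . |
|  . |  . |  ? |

Row 1 is complete and sums to 156; that is the magic constant.
Using row 2: 59 + 66 + ? → (2,3) = 156 − 125 = 31.
Column 1 must total 156; the given cells sum to 83, so (3,1) = 73.
The remaining cell in column 2 is (3,2) = 156 − 118 = 38.
Column 3 must total 156; the given cells sum to 111, so (3,3) = 45.

45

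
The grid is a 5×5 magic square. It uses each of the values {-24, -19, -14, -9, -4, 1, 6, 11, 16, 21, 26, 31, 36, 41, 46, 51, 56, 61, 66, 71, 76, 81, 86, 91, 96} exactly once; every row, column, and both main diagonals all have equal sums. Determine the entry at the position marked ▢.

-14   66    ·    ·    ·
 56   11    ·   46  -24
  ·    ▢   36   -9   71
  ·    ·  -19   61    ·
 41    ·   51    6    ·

81

The 25 entries sum to 900, so each line sums to 900/5 = 180.
Row 2: 56 + 11 + 46 + (-24) + ? = 180, so (2,3) = 91.
Column 3: 91 + 36 + (-19) + 51 + ? = 180, so (1,3) = 21.
Using column 4: 46 + (-9) + 61 + 6 + ? → (1,4) = 180 − 104 = 76.
Main diagonal: -14 + 11 + 36 + 61 + ? = 180, so (5,5) = 86.
The remaining cell in row 1 is (1,5) = 180 − 149 = 31.
Using row 5: 41 + 51 + 6 + 86 + ? → (5,2) = 180 − 184 = -4.
Column 5: 31 + (-24) + 71 + 86 + ? = 180, so (4,5) = 16.
Using anti-diagonal: 31 + 46 + 36 + 41 + ? → (4,2) = 180 − 154 = 26.
The remaining cell in row 4 is (4,1) = 180 − 84 = 96.
Using column 1: -14 + 56 + 96 + 41 + ? → (3,1) = 180 − 179 = 1.
The remaining cell in column 2 is (3,2) = 180 − 99 = 81.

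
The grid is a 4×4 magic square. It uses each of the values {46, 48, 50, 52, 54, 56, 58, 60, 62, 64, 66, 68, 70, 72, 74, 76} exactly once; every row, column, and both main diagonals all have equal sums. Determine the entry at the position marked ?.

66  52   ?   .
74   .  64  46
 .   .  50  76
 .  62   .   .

The 16 entries sum to 976, so each line sums to 976/4 = 244.
From row 2, 244 − (74 + 64 + 46) gives (2,2) = 60.
The remaining cell in column 2 is (3,2) = 244 − 174 = 70.
Main diagonal: 66 + 60 + 50 + ? = 244, so (4,4) = 68.
Using row 3: 70 + 50 + 76 + ? → (3,1) = 244 − 196 = 48.
Column 1 must total 244; the given cells sum to 188, so (4,1) = 56.
From column 4, 244 − (46 + 76 + 68) gives (1,4) = 54.
Row 1 must total 244; the given cells sum to 172, so (1,3) = 72.

72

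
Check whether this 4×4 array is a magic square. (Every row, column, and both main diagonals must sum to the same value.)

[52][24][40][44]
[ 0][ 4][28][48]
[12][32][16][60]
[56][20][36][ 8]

No — anti-diagonal sums to 160 but column 3 sums to 120.

Row 1: 52 + 24 + 40 + 44 = 160.
Row 2: 0 + 4 + 28 + 48 = 80.
Row 3: 12 + 32 + 16 + 60 = 120.
Row 4: 56 + 20 + 36 + 8 = 120.
Column 1: 52 + 0 + 12 + 56 = 120.
Column 2: 24 + 4 + 32 + 20 = 80.
Column 3: 40 + 28 + 16 + 36 = 120.
Column 4: 44 + 48 + 60 + 8 = 160.
Main diagonal: 52 + 4 + 16 + 8 = 80.
Anti-diagonal: 44 + 28 + 32 + 56 = 160.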